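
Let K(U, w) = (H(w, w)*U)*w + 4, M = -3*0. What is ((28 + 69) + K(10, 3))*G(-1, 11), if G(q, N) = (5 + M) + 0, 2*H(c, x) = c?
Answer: 730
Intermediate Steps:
M = 0
H(c, x) = c/2
K(U, w) = 4 + U*w²/2 (K(U, w) = ((w/2)*U)*w + 4 = (U*w/2)*w + 4 = U*w²/2 + 4 = 4 + U*w²/2)
G(q, N) = 5 (G(q, N) = (5 + 0) + 0 = 5 + 0 = 5)
((28 + 69) + K(10, 3))*G(-1, 11) = ((28 + 69) + (4 + (½)*10*3²))*5 = (97 + (4 + (½)*10*9))*5 = (97 + (4 + 45))*5 = (97 + 49)*5 = 146*5 = 730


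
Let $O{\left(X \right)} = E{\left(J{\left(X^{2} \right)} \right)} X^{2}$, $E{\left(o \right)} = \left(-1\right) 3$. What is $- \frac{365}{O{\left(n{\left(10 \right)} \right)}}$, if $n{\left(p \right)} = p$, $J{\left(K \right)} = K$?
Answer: $\frac{73}{60} \approx 1.2167$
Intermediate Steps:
$E{\left(o \right)} = -3$
$O{\left(X \right)} = - 3 X^{2}$
$- \frac{365}{O{\left(n{\left(10 \right)} \right)}} = - \frac{365}{\left(-3\right) 10^{2}} = - \frac{365}{\left(-3\right) 100} = - \frac{365}{-300} = \left(-365\right) \left(- \frac{1}{300}\right) = \frac{73}{60}$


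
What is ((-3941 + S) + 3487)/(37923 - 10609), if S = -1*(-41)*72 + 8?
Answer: 179/1951 ≈ 0.091748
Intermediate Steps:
S = 2960 (S = 41*72 + 8 = 2952 + 8 = 2960)
((-3941 + S) + 3487)/(37923 - 10609) = ((-3941 + 2960) + 3487)/(37923 - 10609) = (-981 + 3487)/27314 = 2506*(1/27314) = 179/1951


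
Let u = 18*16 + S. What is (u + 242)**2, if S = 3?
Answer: 284089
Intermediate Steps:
u = 291 (u = 18*16 + 3 = 288 + 3 = 291)
(u + 242)**2 = (291 + 242)**2 = 533**2 = 284089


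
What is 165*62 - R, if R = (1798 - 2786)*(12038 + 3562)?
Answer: 15423030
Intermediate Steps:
R = -15412800 (R = -988*15600 = -15412800)
165*62 - R = 165*62 - 1*(-15412800) = 10230 + 15412800 = 15423030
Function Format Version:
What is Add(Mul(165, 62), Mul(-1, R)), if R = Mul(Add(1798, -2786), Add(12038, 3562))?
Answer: 15423030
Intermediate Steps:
R = -15412800 (R = Mul(-988, 15600) = -15412800)
Add(Mul(165, 62), Mul(-1, R)) = Add(Mul(165, 62), Mul(-1, -15412800)) = Add(10230, 15412800) = 15423030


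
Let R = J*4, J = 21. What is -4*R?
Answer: -336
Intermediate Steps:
R = 84 (R = 21*4 = 84)
-4*R = -4*84 = -336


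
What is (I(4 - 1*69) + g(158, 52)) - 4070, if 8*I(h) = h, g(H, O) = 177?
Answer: -31209/8 ≈ -3901.1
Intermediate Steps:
I(h) = h/8
(I(4 - 1*69) + g(158, 52)) - 4070 = ((4 - 1*69)/8 + 177) - 4070 = ((4 - 69)/8 + 177) - 4070 = ((⅛)*(-65) + 177) - 4070 = (-65/8 + 177) - 4070 = 1351/8 - 4070 = -31209/8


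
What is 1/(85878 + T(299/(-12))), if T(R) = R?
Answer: 12/1030237 ≈ 1.1648e-5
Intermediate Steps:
1/(85878 + T(299/(-12))) = 1/(85878 + 299/(-12)) = 1/(85878 + 299*(-1/12)) = 1/(85878 - 299/12) = 1/(1030237/12) = 12/1030237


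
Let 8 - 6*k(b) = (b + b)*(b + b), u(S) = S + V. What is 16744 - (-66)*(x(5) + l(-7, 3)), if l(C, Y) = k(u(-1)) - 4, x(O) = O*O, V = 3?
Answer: 18042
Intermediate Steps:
x(O) = O²
u(S) = 3 + S (u(S) = S + 3 = 3 + S)
k(b) = 4/3 - 2*b²/3 (k(b) = 4/3 - (b + b)*(b + b)/6 = 4/3 - 2*b*2*b/6 = 4/3 - 2*b²/3)
l(C, Y) = -16/3 (l(C, Y) = (4/3 - 2*(3 - 1)²/3) - 4 = (4/3 - ⅔*2²) - 4 = (4/3 - ⅔*4) - 4 = (4/3 - 8/3) - 4 = -4/3 - 4 = -16/3)
16744 - (-66)*(x(5) + l(-7, 3)) = 16744 - (-66)*(5² - 16/3) = 16744 - (-66)*(25 - 16/3) = 16744 - (-66)*59/3 = 16744 - 1*(-1298) = 16744 + 1298 = 18042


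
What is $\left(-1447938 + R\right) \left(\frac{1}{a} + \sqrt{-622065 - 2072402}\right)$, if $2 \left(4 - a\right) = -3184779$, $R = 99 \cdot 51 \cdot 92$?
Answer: $- \frac{1966860}{3184787} - 983430 i \sqrt{2694467} \approx -0.61758 - 1.6143 \cdot 10^{9} i$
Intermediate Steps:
$R = 464508$ ($R = 5049 \cdot 92 = 464508$)
$a = \frac{3184787}{2}$ ($a = 4 - - \frac{3184779}{2} = 4 + \frac{3184779}{2} = \frac{3184787}{2} \approx 1.5924 \cdot 10^{6}$)
$\left(-1447938 + R\right) \left(\frac{1}{a} + \sqrt{-622065 - 2072402}\right) = \left(-1447938 + 464508\right) \left(\frac{1}{\frac{3184787}{2}} + \sqrt{-622065 - 2072402}\right) = - 983430 \left(\frac{2}{3184787} + \sqrt{-2694467}\right) = - 983430 \left(\frac{2}{3184787} + i \sqrt{2694467}\right) = - \frac{1966860}{3184787} - 983430 i \sqrt{2694467}$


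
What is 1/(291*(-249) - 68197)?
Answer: -1/140656 ≈ -7.1095e-6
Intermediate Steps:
1/(291*(-249) - 68197) = 1/(-72459 - 68197) = 1/(-140656) = -1/140656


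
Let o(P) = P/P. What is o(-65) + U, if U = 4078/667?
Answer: 4745/667 ≈ 7.1139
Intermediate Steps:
o(P) = 1
U = 4078/667 (U = 4078*(1/667) = 4078/667 ≈ 6.1139)
o(-65) + U = 1 + 4078/667 = 4745/667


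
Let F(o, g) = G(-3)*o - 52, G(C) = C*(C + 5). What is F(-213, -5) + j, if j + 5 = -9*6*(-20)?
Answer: 2301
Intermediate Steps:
G(C) = C*(5 + C)
j = 1075 (j = -5 - 9*6*(-20) = -5 - 54*(-20) = -5 + 1080 = 1075)
F(o, g) = -52 - 6*o (F(o, g) = (-3*(5 - 3))*o - 52 = (-3*2)*o - 52 = -6*o - 52 = -52 - 6*o)
F(-213, -5) + j = (-52 - 6*(-213)) + 1075 = (-52 + 1278) + 1075 = 1226 + 1075 = 2301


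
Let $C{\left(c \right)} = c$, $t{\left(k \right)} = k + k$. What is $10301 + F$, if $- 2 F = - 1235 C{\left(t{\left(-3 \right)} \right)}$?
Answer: $6596$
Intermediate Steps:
$t{\left(k \right)} = 2 k$
$F = -3705$ ($F = - \frac{\left(-1235\right) 2 \left(-3\right)}{2} = - \frac{\left(-1235\right) \left(-6\right)}{2} = \left(- \frac{1}{2}\right) 7410 = -3705$)
$10301 + F = 10301 - 3705 = 6596$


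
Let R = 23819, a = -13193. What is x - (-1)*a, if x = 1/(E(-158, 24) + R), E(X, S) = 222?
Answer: -317172912/24041 ≈ -13193.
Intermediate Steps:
x = 1/24041 (x = 1/(222 + 23819) = 1/24041 ≈ 4.1596e-5)
x - (-1)*a = 1/24041 - (-1)*(-13193) = 1/24041 - 1*13193 = 1/24041 - 13193 = -317172912/24041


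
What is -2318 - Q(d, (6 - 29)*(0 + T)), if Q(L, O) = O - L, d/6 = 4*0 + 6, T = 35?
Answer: -1477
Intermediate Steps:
d = 36 (d = 6*(4*0 + 6) = 6*(0 + 6) = 6*6 = 36)
-2318 - Q(d, (6 - 29)*(0 + T)) = -2318 - ((6 - 29)*(0 + 35) - 1*36) = -2318 - (-23*35 - 36) = -2318 - (-805 - 36) = -2318 - 1*(-841) = -2318 + 841 = -1477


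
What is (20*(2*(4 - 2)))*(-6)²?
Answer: 2880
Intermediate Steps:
(20*(2*(4 - 2)))*(-6)² = (20*(2*2))*36 = (20*4)*36 = 80*36 = 2880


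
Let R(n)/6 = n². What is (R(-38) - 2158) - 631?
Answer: 5875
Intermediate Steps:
R(n) = 6*n²
(R(-38) - 2158) - 631 = (6*(-38)² - 2158) - 631 = (6*1444 - 2158) - 631 = (8664 - 2158) - 631 = 6506 - 631 = 5875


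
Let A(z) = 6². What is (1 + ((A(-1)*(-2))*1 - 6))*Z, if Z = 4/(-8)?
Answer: 77/2 ≈ 38.500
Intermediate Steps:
A(z) = 36
Z = -½ (Z = 4*(-⅛) = -½ ≈ -0.50000)
(1 + ((A(-1)*(-2))*1 - 6))*Z = (1 + ((36*(-2))*1 - 6))*(-½) = (1 + (-72*1 - 6))*(-½) = (1 + (-72 - 6))*(-½) = (1 - 78)*(-½) = -77*(-½) = 77/2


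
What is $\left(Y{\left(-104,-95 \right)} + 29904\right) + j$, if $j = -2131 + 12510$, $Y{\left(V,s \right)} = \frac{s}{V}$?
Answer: $\frac{4189527}{104} \approx 40284.0$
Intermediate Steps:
$j = 10379$
$\left(Y{\left(-104,-95 \right)} + 29904\right) + j = \left(- \frac{95}{-104} + 29904\right) + 10379 = \left(\left(-95\right) \left(- \frac{1}{104}\right) + 29904\right) + 10379 = \left(\frac{95}{104} + 29904\right) + 10379 = \frac{3110111}{104} + 10379 = \frac{4189527}{104}$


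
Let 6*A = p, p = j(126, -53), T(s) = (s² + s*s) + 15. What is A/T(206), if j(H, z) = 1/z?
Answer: -1/26994066 ≈ -3.7045e-8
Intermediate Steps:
T(s) = 15 + 2*s² (T(s) = (s² + s²) + 15 = 2*s² + 15 = 15 + 2*s²)
p = -1/53 (p = 1/(-53) = -1/53 ≈ -0.018868)
A = -1/318 (A = (⅙)*(-1/53) = -1/318 ≈ -0.0031447)
A/T(206) = -1/(318*(15 + 2*206²)) = -1/(318*(15 + 2*42436)) = -1/(318*(15 + 84872)) = -1/318/84887 = -1/318*1/84887 = -1/26994066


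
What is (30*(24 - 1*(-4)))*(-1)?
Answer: -840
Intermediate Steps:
(30*(24 - 1*(-4)))*(-1) = (30*(24 + 4))*(-1) = (30*28)*(-1) = 840*(-1) = -840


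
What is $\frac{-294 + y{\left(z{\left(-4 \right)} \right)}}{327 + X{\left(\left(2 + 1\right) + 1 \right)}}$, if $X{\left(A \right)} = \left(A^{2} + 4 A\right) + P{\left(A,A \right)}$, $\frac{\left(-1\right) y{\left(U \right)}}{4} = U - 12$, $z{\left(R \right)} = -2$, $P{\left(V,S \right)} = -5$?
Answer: $- \frac{119}{177} \approx -0.67232$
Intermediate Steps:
$y{\left(U \right)} = 48 - 4 U$ ($y{\left(U \right)} = - 4 \left(U - 12\right) = - 4 \left(-12 + U\right) = 48 - 4 U$)
$X{\left(A \right)} = -5 + A^{2} + 4 A$ ($X{\left(A \right)} = \left(A^{2} + 4 A\right) - 5 = -5 + A^{2} + 4 A$)
$\frac{-294 + y{\left(z{\left(-4 \right)} \right)}}{327 + X{\left(\left(2 + 1\right) + 1 \right)}} = \frac{-294 + \left(48 - -8\right)}{327 + \left(-5 + \left(\left(2 + 1\right) + 1\right)^{2} + 4 \left(\left(2 + 1\right) + 1\right)\right)} = \frac{-294 + \left(48 + 8\right)}{327 + \left(-5 + \left(3 + 1\right)^{2} + 4 \left(3 + 1\right)\right)} = \frac{-294 + 56}{327 + \left(-5 + 4^{2} + 4 \cdot 4\right)} = - \frac{238}{327 + \left(-5 + 16 + 16\right)} = - \frac{238}{327 + 27} = - \frac{238}{354} = \left(-238\right) \frac{1}{354} = - \frac{119}{177}$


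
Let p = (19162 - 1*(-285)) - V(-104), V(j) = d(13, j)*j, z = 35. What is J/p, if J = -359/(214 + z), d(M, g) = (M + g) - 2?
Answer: -359/2433975 ≈ -0.00014750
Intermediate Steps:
d(M, g) = -2 + M + g
V(j) = j*(11 + j) (V(j) = (-2 + 13 + j)*j = (11 + j)*j = j*(11 + j))
p = 9775 (p = (19162 - 1*(-285)) - (-104)*(11 - 104) = (19162 + 285) - (-104)*(-93) = 19447 - 1*9672 = 19447 - 9672 = 9775)
J = -359/249 (J = -359/(214 + 35) = -359/249 ≈ -1.4418)
J/p = -359/249/9775 = -359/249*1/9775 = -359/2433975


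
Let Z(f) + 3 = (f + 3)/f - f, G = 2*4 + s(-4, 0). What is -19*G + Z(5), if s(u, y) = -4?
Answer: -412/5 ≈ -82.400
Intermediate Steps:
G = 4 (G = 2*4 - 4 = 8 - 4 = 4)
Z(f) = -3 - f + (3 + f)/f (Z(f) = -3 + ((f + 3)/f - f) = -3 + ((3 + f)/f - f) = -3 + (-f + (3 + f)/f) = -3 - f + (3 + f)/f)
-19*G + Z(5) = -19*4 + (-2 - 1*5 + 3/5) = -76 + (-2 - 5 + 3*(⅕)) = -76 + (-2 - 5 + ⅗) = -76 - 32/5 = -412/5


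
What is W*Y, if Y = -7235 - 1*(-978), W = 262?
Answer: -1639334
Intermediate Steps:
Y = -6257 (Y = -7235 + 978 = -6257)
W*Y = 262*(-6257) = -1639334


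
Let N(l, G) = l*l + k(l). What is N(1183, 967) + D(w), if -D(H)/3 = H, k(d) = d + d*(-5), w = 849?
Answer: 1392210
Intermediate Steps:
k(d) = -4*d (k(d) = d - 5*d = -4*d)
D(H) = -3*H
N(l, G) = l**2 - 4*l (N(l, G) = l*l - 4*l = l**2 - 4*l)
N(1183, 967) + D(w) = 1183*(-4 + 1183) - 3*849 = 1183*1179 - 2547 = 1394757 - 2547 = 1392210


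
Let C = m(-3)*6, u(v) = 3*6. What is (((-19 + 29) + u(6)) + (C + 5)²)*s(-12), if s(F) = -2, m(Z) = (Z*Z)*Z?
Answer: -49354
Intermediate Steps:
m(Z) = Z³ (m(Z) = Z²*Z = Z³)
u(v) = 18
C = -162 (C = (-3)³*6 = -27*6 = -162)
(((-19 + 29) + u(6)) + (C + 5)²)*s(-12) = (((-19 + 29) + 18) + (-162 + 5)²)*(-2) = ((10 + 18) + (-157)²)*(-2) = (28 + 24649)*(-2) = 24677*(-2) = -49354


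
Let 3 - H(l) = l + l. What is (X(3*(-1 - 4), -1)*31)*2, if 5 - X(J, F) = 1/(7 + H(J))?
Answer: 6169/20 ≈ 308.45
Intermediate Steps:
H(l) = 3 - 2*l (H(l) = 3 - (l + l) = 3 - 2*l)
X(J, F) = 5 - 1/(10 - 2*J) (X(J, F) = 5 - 1/(7 + (3 - 2*J)) = 5 - 1/(10 - 2*J))
(X(3*(-1 - 4), -1)*31)*2 = (((-49 + 10*(3*(-1 - 4)))/(2*(-5 + 3*(-1 - 4))))*31)*2 = (((-49 + 10*(3*(-5)))/(2*(-5 + 3*(-5))))*31)*2 = (((-49 + 10*(-15))/(2*(-5 - 15)))*31)*2 = (((½)*(-49 - 150)/(-20))*31)*2 = (((½)*(-1/20)*(-199))*31)*2 = ((199/40)*31)*2 = (6169/40)*2 = 6169/20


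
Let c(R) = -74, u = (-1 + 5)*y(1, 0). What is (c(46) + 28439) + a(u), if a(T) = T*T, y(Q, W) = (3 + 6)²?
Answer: 133341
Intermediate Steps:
y(Q, W) = 81 (y(Q, W) = 9² = 81)
u = 324 (u = (-1 + 5)*81 = 4*81 = 324)
a(T) = T²
(c(46) + 28439) + a(u) = (-74 + 28439) + 324² = 28365 + 104976 = 133341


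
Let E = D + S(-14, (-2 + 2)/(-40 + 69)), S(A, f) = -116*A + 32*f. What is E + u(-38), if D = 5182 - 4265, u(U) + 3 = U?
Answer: 2500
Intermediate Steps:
u(U) = -3 + U
D = 917
E = 2541 (E = 917 + (-116*(-14) + 32*((-2 + 2)/(-40 + 69))) = 917 + (1624 + 32*(0/29)) = 917 + (1624 + 32*(0*(1/29))) = 917 + (1624 + 32*0) = 917 + (1624 + 0) = 917 + 1624 = 2541)
E + u(-38) = 2541 + (-3 - 38) = 2541 - 41 = 2500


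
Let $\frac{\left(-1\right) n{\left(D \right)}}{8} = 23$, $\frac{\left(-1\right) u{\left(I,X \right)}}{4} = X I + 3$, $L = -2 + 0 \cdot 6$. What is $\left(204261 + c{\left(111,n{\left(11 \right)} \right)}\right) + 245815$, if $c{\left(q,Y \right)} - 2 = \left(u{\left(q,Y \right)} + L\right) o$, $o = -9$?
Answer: $-285060$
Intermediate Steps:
$L = -2$ ($L = -2 + 0 = -2$)
$u{\left(I,X \right)} = -12 - 4 I X$ ($u{\left(I,X \right)} = - 4 \left(X I + 3\right) = - 4 \left(I X + 3\right) = - 4 \left(3 + I X\right) = -12 - 4 I X$)
$n{\left(D \right)} = -184$ ($n{\left(D \right)} = \left(-8\right) 23 = -184$)
$c{\left(q,Y \right)} = 128 + 36 Y q$ ($c{\left(q,Y \right)} = 2 + \left(\left(-12 - 4 q Y\right) - 2\right) \left(-9\right) = 2 + \left(\left(-12 - 4 Y q\right) - 2\right) \left(-9\right) = 2 + \left(-14 - 4 Y q\right) \left(-9\right) = 2 + \left(126 + 36 Y q\right) = 128 + 36 Y q$)
$\left(204261 + c{\left(111,n{\left(11 \right)} \right)}\right) + 245815 = \left(204261 + \left(128 + 36 \left(-184\right) 111\right)\right) + 245815 = \left(204261 + \left(128 - 735264\right)\right) + 245815 = \left(204261 - 735136\right) + 245815 = -530875 + 245815 = -285060$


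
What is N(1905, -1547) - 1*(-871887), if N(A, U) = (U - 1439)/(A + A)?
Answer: 1660943242/1905 ≈ 8.7189e+5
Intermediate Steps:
N(A, U) = (-1439 + U)/(2*A) (N(A, U) = (-1439 + U)/((2*A)) = (-1439 + U)*(1/(2*A)) = (-1439 + U)/(2*A))
N(1905, -1547) - 1*(-871887) = (½)*(-1439 - 1547)/1905 - 1*(-871887) = (½)*(1/1905)*(-2986) + 871887 = -1493/1905 + 871887 = 1660943242/1905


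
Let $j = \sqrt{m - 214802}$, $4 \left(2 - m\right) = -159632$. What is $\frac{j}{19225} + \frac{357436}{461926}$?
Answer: $\frac{178718}{230963} + \frac{2 i \sqrt{43723}}{19225} \approx 0.7738 + 0.021753 i$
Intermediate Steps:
$m = 39910$ ($m = 2 - -39908 = 2 + 39908 = 39910$)
$j = 2 i \sqrt{43723}$ ($j = \sqrt{39910 - 214802} = \sqrt{-174892} = 2 i \sqrt{43723} \approx 418.2 i$)
$\frac{j}{19225} + \frac{357436}{461926} = \frac{2 i \sqrt{43723}}{19225} + \frac{357436}{461926} = 2 i \sqrt{43723} \cdot \frac{1}{19225} + 357436 \cdot \frac{1}{461926} = \frac{2 i \sqrt{43723}}{19225} + \frac{178718}{230963} = \frac{178718}{230963} + \frac{2 i \sqrt{43723}}{19225}$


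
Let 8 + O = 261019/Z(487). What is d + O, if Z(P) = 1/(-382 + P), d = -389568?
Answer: 27017419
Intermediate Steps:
O = 27406987 (O = -8 + 261019/(1/(-382 + 487)) = -8 + 261019/(1/105) = -8 + 261019*105 = -8 + 27406995 = 27406987)
d + O = -389568 + 27406987 = 27017419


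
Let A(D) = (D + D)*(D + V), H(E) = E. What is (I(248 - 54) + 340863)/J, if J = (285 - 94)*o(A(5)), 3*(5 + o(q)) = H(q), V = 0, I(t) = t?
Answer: 1023171/6685 ≈ 153.05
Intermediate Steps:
A(D) = 2*D² (A(D) = (D + D)*(D + 0) = (2*D)*D = 2*D²)
o(q) = -5 + q/3
J = 6685/3 (J = (285 - 94)*(-5 + (2*5²)/3) = 191*(-5 + (2*25)/3) = 191*(-5 + (⅓)*50) = 191*(-5 + 50/3) = 191*(35/3) = 6685/3 ≈ 2228.3)
(I(248 - 54) + 340863)/J = ((248 - 54) + 340863)/(6685/3) = (194 + 340863)*(3/6685) = 341057*(3/6685) = 1023171/6685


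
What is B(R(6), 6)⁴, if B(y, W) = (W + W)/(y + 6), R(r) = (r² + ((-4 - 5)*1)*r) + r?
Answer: 16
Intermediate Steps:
R(r) = r² - 8*r (R(r) = (r² + (-9*1)*r) + r = (r² - 9*r) + r = r² - 8*r)
B(y, W) = 2*W/(6 + y) (B(y, W) = (2*W)/(6 + y) = 2*W/(6 + y))
B(R(6), 6)⁴ = (2*6/(6 + 6*(-8 + 6)))⁴ = (2*6/(6 + 6*(-2)))⁴ = (2*6/(6 - 12))⁴ = (2*6/(-6))⁴ = (2*6*(-⅙))⁴ = (-2)⁴ = 16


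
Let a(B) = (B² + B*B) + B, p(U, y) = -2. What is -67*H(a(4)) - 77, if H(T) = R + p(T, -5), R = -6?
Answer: 459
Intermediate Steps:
a(B) = B + 2*B² (a(B) = (B² + B²) + B = 2*B² + B = B + 2*B²)
H(T) = -8 (H(T) = -6 - 2 = -8)
-67*H(a(4)) - 77 = -67*(-8) - 77 = 536 - 77 = 459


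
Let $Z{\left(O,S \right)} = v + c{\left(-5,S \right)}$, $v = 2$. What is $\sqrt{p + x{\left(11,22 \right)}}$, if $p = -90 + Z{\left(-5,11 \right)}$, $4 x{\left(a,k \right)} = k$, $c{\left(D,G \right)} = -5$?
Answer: $\frac{5 i \sqrt{14}}{2} \approx 9.3541 i$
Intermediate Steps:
$x{\left(a,k \right)} = \frac{k}{4}$
$Z{\left(O,S \right)} = -3$ ($Z{\left(O,S \right)} = 2 - 5 = -3$)
$p = -93$ ($p = -90 - 3 = -93$)
$\sqrt{p + x{\left(11,22 \right)}} = \sqrt{-93 + \frac{1}{4} \cdot 22} = \sqrt{-93 + \frac{11}{2}} = \sqrt{- \frac{175}{2}} = \frac{5 i \sqrt{14}}{2}$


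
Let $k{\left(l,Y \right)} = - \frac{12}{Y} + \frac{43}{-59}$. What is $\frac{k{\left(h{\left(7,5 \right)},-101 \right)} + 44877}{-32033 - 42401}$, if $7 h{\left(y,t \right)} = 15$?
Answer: $- \frac{133709204}{221776103} \approx -0.6029$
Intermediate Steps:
$h{\left(y,t \right)} = \frac{15}{7}$ ($h{\left(y,t \right)} = \frac{1}{7} \cdot 15 = \frac{15}{7}$)
$k{\left(l,Y \right)} = - \frac{43}{59} - \frac{12}{Y}$ ($k{\left(l,Y \right)} = - \frac{12}{Y} + 43 \left(- \frac{1}{59}\right) = - \frac{12}{Y} - \frac{43}{59} = - \frac{43}{59} - \frac{12}{Y}$)
$\frac{k{\left(h{\left(7,5 \right)},-101 \right)} + 44877}{-32033 - 42401} = \frac{\left(- \frac{43}{59} - \frac{12}{-101}\right) + 44877}{-32033 - 42401} = \frac{\left(- \frac{43}{59} - - \frac{12}{101}\right) + 44877}{-32033 - 42401} = \frac{\left(- \frac{43}{59} + \frac{12}{101}\right) + 44877}{-74434} = \left(- \frac{3635}{5959} + 44877\right) \left(- \frac{1}{74434}\right) = \frac{267418408}{5959} \left(- \frac{1}{74434}\right) = - \frac{133709204}{221776103}$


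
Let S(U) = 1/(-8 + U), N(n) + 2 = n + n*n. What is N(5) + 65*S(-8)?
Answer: 383/16 ≈ 23.938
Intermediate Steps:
N(n) = -2 + n + n**2 (N(n) = -2 + (n + n*n) = -2 + (n + n**2) = -2 + n + n**2)
N(5) + 65*S(-8) = (-2 + 5 + 5**2) + 65/(-8 - 8) = (-2 + 5 + 25) + 65/(-16) = 28 + 65*(-1/16) = 28 - 65/16 = 383/16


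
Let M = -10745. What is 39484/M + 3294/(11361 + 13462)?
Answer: -944717302/266723135 ≈ -3.5419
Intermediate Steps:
39484/M + 3294/(11361 + 13462) = 39484/(-10745) + 3294/(11361 + 13462) = 39484*(-1/10745) + 3294/24823 = -39484/10745 + 3294*(1/24823) = -39484/10745 + 3294/24823 = -944717302/266723135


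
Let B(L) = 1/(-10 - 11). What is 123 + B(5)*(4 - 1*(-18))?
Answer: 2561/21 ≈ 121.95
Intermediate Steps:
B(L) = -1/21 (B(L) = 1/(-21) = -1/21)
123 + B(5)*(4 - 1*(-18)) = 123 - (4 - 1*(-18))/21 = 123 - (4 + 18)/21 = 123 - 1/21*22 = 123 - 22/21 = 2561/21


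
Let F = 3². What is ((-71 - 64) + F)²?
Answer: 15876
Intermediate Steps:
F = 9
((-71 - 64) + F)² = ((-71 - 64) + 9)² = (-135 + 9)² = (-126)² = 15876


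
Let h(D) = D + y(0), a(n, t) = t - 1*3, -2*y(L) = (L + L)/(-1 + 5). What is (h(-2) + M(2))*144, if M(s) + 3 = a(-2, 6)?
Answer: -288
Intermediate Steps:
y(L) = -L/4 (y(L) = -(L + L)/(2*(-1 + 5)) = -2*L/(2*4) = -L/4)
a(n, t) = -3 + t (a(n, t) = t - 3 = -3 + t)
M(s) = 0 (M(s) = -3 + (-3 + 6) = -3 + 3 = 0)
h(D) = D (h(D) = D - ¼*0 = D + 0 = D)
(h(-2) + M(2))*144 = (-2 + 0)*144 = -2*144 = -288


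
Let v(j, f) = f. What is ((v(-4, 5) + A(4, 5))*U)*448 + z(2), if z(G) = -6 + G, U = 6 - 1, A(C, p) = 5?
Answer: 22396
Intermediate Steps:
U = 5
((v(-4, 5) + A(4, 5))*U)*448 + z(2) = ((5 + 5)*5)*448 + (-6 + 2) = (10*5)*448 - 4 = 50*448 - 4 = 22400 - 4 = 22396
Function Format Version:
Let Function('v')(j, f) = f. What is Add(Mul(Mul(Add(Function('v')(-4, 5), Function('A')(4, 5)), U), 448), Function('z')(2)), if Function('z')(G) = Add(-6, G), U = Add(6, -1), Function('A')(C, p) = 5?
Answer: 22396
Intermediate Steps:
U = 5
Add(Mul(Mul(Add(Function('v')(-4, 5), Function('A')(4, 5)), U), 448), Function('z')(2)) = Add(Mul(Mul(Add(5, 5), 5), 448), Add(-6, 2)) = Add(Mul(Mul(10, 5), 448), -4) = Add(Mul(50, 448), -4) = Add(22400, -4) = 22396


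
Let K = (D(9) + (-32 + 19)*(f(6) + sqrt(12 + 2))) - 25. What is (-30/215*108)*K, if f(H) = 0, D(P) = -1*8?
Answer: 21384/43 + 8424*sqrt(14)/43 ≈ 1230.3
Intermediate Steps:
D(P) = -8
K = -33 - 13*sqrt(14) (K = (-8 + (-32 + 19)*(0 + sqrt(12 + 2))) - 25 = (-8 - 13*(0 + sqrt(14))) - 25 = (-8 - 13*sqrt(14)) - 25 = -33 - 13*sqrt(14) ≈ -81.642)
(-30/215*108)*K = (-30/215*108)*(-33 - 13*sqrt(14)) = (-30*1/215*108)*(-33 - 13*sqrt(14)) = (-6/43*108)*(-33 - 13*sqrt(14)) = -648*(-33 - 13*sqrt(14))/43 = 21384/43 + 8424*sqrt(14)/43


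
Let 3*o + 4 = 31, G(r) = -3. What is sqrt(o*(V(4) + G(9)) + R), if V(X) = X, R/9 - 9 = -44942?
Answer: 6*I*sqrt(11233) ≈ 635.92*I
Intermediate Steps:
R = -404397 (R = 81 + 9*(-44942) = 81 - 404478 = -404397)
o = 9 (o = -4/3 + (1/3)*31 = -4/3 + 31/3 = 9)
sqrt(o*(V(4) + G(9)) + R) = sqrt(9*(4 - 3) - 404397) = sqrt(9*1 - 404397) = sqrt(9 - 404397) = sqrt(-404388) = 6*I*sqrt(11233)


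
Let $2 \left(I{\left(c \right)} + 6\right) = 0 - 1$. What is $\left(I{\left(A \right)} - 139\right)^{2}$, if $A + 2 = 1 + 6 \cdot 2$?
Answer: $\frac{84681}{4} \approx 21170.0$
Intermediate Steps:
$A = 11$ ($A = -2 + \left(1 + 6 \cdot 2\right) = -2 + \left(1 + 12\right) = -2 + 13 = 11$)
$I{\left(c \right)} = - \frac{13}{2}$ ($I{\left(c \right)} = -6 + \frac{0 - 1}{2} = -6 + \frac{1}{2} \left(-1\right) = -6 - \frac{1}{2} = - \frac{13}{2}$)
$\left(I{\left(A \right)} - 139\right)^{2} = \left(- \frac{13}{2} - 139\right)^{2} = \left(- \frac{291}{2}\right)^{2} = \frac{84681}{4}$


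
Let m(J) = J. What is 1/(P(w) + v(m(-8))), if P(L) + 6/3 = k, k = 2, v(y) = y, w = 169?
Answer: -⅛ ≈ -0.12500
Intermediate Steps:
P(L) = 0 (P(L) = -2 + 2 = 0)
1/(P(w) + v(m(-8))) = 1/(0 - 8) = 1/(-8) = -⅛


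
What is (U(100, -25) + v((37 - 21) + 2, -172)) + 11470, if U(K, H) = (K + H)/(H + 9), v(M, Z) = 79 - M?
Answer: 184421/16 ≈ 11526.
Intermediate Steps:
U(K, H) = (H + K)/(9 + H)
(U(100, -25) + v((37 - 21) + 2, -172)) + 11470 = ((-25 + 100)/(9 - 25) + (79 - ((37 - 21) + 2))) + 11470 = (75/(-16) + (79 - (16 + 2))) + 11470 = (-1/16*75 + (79 - 1*18)) + 11470 = (-75/16 + (79 - 18)) + 11470 = (-75/16 + 61) + 11470 = 901/16 + 11470 = 184421/16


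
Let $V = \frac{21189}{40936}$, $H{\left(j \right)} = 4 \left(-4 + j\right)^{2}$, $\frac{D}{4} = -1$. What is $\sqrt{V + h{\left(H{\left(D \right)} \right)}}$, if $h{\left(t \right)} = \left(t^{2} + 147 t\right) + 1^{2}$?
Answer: $\frac{\sqrt{882076265618}}{2924} \approx 321.2$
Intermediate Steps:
$D = -4$ ($D = 4 \left(-1\right) = -4$)
$V = \frac{3027}{5848}$ ($V = 21189 \cdot \frac{1}{40936} = \frac{3027}{5848} \approx 0.51761$)
$h{\left(t \right)} = 1 + t^{2} + 147 t$ ($h{\left(t \right)} = \left(t^{2} + 147 t\right) + 1 = 1 + t^{2} + 147 t$)
$\sqrt{V + h{\left(H{\left(D \right)} \right)}} = \sqrt{\frac{3027}{5848} + \left(1 + \left(4 \left(-4 - 4\right)^{2}\right)^{2} + 147 \cdot 4 \left(-4 - 4\right)^{2}\right)} = \sqrt{\frac{3027}{5848} + \left(1 + \left(4 \left(-8\right)^{2}\right)^{2} + 147 \cdot 4 \left(-8\right)^{2}\right)} = \sqrt{\frac{3027}{5848} + \left(1 + \left(4 \cdot 64\right)^{2} + 147 \cdot 4 \cdot 64\right)} = \sqrt{\frac{3027}{5848} + \left(1 + 256^{2} + 147 \cdot 256\right)} = \sqrt{\frac{3027}{5848} + \left(1 + 65536 + 37632\right)} = \sqrt{\frac{3027}{5848} + 103169} = \sqrt{\frac{603335339}{5848}} = \frac{\sqrt{882076265618}}{2924}$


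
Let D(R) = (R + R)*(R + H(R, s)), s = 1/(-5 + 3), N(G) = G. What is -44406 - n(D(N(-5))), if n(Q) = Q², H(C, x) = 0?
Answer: -46906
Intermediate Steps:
s = -½ (s = 1/(-2) = -½ ≈ -0.50000)
D(R) = 2*R² (D(R) = (R + R)*(R + 0) = (2*R)*R = 2*R²)
-44406 - n(D(N(-5))) = -44406 - (2*(-5)²)² = -44406 - (2*25)² = -44406 - 1*50² = -44406 - 1*2500 = -44406 - 2500 = -46906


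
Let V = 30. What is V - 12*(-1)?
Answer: 42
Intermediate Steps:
V - 12*(-1) = 30 - 12*(-1) = 30 + 12 = 42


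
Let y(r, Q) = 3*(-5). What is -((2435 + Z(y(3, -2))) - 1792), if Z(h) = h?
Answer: -628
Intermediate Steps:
y(r, Q) = -15
-((2435 + Z(y(3, -2))) - 1792) = -((2435 - 15) - 1792) = -(2420 - 1792) = -1*628 = -628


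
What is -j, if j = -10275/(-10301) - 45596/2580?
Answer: 110793724/6644145 ≈ 16.675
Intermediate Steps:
j = -110793724/6644145 (j = -10275*(-1/10301) - 45596*1/2580 = 10275/10301 - 11399/645 = -110793724/6644145 ≈ -16.675)
-j = -1*(-110793724/6644145) = 110793724/6644145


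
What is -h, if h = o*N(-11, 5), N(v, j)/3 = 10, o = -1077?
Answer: 32310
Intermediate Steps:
N(v, j) = 30 (N(v, j) = 3*10 = 30)
h = -32310 (h = -1077*30 = -32310)
-h = -1*(-32310) = 32310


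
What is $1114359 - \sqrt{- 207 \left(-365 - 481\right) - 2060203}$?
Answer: $1114359 - i \sqrt{1885081} \approx 1.1144 \cdot 10^{6} - 1373.0 i$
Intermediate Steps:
$1114359 - \sqrt{- 207 \left(-365 - 481\right) - 2060203} = 1114359 - \sqrt{\left(-207\right) \left(-846\right) - 2060203} = 1114359 - \sqrt{175122 - 2060203} = 1114359 - \sqrt{-1885081} = 1114359 - i \sqrt{1885081}$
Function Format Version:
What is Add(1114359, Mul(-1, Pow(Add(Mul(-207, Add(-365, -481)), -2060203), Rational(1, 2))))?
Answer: Add(1114359, Mul(-1, I, Pow(1885081, Rational(1, 2)))) ≈ Add(1.1144e+6, Mul(-1373.0, I))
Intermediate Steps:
Add(1114359, Mul(-1, Pow(Add(Mul(-207, Add(-365, -481)), -2060203), Rational(1, 2)))) = Add(1114359, Mul(-1, Pow(Add(Mul(-207, -846), -2060203), Rational(1, 2)))) = Add(1114359, Mul(-1, Pow(Add(175122, -2060203), Rational(1, 2)))) = Add(1114359, Mul(-1, Pow(-1885081, Rational(1, 2)))) = Add(1114359, Mul(-1, Mul(I, Pow(1885081, Rational(1, 2))))) = Add(1114359, Mul(-1, I, Pow(1885081, Rational(1, 2))))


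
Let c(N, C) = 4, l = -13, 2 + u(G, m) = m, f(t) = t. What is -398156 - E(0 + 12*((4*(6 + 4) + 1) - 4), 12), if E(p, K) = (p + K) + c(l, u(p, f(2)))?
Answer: -398616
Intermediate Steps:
u(G, m) = -2 + m
E(p, K) = 4 + K + p (E(p, K) = (p + K) + 4 = (K + p) + 4 = 4 + K + p)
-398156 - E(0 + 12*((4*(6 + 4) + 1) - 4), 12) = -398156 - (4 + 12 + (0 + 12*((4*(6 + 4) + 1) - 4))) = -398156 - (4 + 12 + (0 + 12*((4*10 + 1) - 4))) = -398156 - (4 + 12 + (0 + 12*((40 + 1) - 4))) = -398156 - (4 + 12 + (0 + 12*(41 - 4))) = -398156 - (4 + 12 + (0 + 12*37)) = -398156 - (4 + 12 + (0 + 444)) = -398156 - (4 + 12 + 444) = -398156 - 1*460 = -398156 - 460 = -398616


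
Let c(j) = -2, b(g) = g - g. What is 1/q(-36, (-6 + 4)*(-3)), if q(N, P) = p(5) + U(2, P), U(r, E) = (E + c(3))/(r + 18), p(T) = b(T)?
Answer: 5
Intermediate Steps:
b(g) = 0
p(T) = 0
U(r, E) = (-2 + E)/(18 + r) (U(r, E) = (E - 2)/(r + 18) = (-2 + E)/(18 + r))
q(N, P) = -⅒ + P/20 (q(N, P) = 0 + (-2 + P)/(18 + 2) = 0 + (-2 + P)/20 = 0 + (-⅒ + P/20) = -⅒ + P/20)
1/q(-36, (-6 + 4)*(-3)) = 1/(-⅒ + ((-6 + 4)*(-3))/20) = 1/(-⅒ + (-2*(-3))/20) = 1/(-⅒ + (1/20)*6) = 1/(-⅒ + 3/10) = 1/(⅕) = 5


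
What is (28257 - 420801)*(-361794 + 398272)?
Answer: -14319220032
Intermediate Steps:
(28257 - 420801)*(-361794 + 398272) = -392544*36478 = -14319220032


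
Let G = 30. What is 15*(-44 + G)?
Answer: -210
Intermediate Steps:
15*(-44 + G) = 15*(-44 + 30) = 15*(-14) = -210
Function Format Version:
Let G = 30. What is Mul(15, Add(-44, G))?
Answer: -210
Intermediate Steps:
Mul(15, Add(-44, G)) = Mul(15, Add(-44, 30)) = Mul(15, -14) = -210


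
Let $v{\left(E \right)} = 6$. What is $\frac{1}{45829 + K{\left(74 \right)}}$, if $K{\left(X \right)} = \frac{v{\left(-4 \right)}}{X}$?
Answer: $\frac{37}{1695676} \approx 2.182 \cdot 10^{-5}$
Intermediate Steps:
$K{\left(X \right)} = \frac{6}{X}$
$\frac{1}{45829 + K{\left(74 \right)}} = \frac{1}{45829 + \frac{6}{74}} = \frac{1}{45829 + 6 \cdot \frac{1}{74}} = \frac{1}{45829 + \frac{3}{37}} = \frac{1}{\frac{1695676}{37}} = \frac{37}{1695676}$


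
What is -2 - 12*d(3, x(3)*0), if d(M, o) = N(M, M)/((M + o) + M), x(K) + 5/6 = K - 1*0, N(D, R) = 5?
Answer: -12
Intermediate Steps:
x(K) = -5/6 + K (x(K) = -5/6 + (K - 1*0) = -5/6 + (K + 0) = -5/6 + K)
d(M, o) = 5/(o + 2*M) (d(M, o) = 5/((M + o) + M) = 5/(o + 2*M))
-2 - 12*d(3, x(3)*0) = -2 - 60/((-5/6 + 3)*0 + 2*3) = -2 - 60/((13/6)*0 + 6) = -2 - 60/(0 + 6) = -2 - 60/6 = -2 - 12*5/6 = -2 - 10 = -12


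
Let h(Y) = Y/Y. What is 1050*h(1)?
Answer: 1050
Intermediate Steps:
h(Y) = 1
1050*h(1) = 1050*1 = 1050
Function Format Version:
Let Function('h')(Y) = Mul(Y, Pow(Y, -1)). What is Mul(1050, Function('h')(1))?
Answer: 1050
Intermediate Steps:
Function('h')(Y) = 1
Mul(1050, Function('h')(1)) = Mul(1050, 1) = 1050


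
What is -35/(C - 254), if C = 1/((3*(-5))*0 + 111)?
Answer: 3885/28193 ≈ 0.13780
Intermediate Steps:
C = 1/111 (C = 1/(-15*0 + 111) = 1/(0 + 111) = 1/111 ≈ 0.0090090)
-35/(C - 254) = -35/(1/111 - 254) = -35/(-28193/111) = -35*(-111/28193) = 3885/28193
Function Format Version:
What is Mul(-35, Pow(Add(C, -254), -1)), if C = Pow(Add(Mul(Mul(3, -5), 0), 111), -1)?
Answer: Rational(3885, 28193) ≈ 0.13780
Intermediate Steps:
C = Rational(1, 111) (C = Pow(Add(Mul(-15, 0), 111), -1) = Pow(Add(0, 111), -1) = Pow(111, -1) = Rational(1, 111) ≈ 0.0090090)
Mul(-35, Pow(Add(C, -254), -1)) = Mul(-35, Pow(Add(Rational(1, 111), -254), -1)) = Mul(-35, Pow(Rational(-28193, 111), -1)) = Mul(-35, Rational(-111, 28193)) = Rational(3885, 28193)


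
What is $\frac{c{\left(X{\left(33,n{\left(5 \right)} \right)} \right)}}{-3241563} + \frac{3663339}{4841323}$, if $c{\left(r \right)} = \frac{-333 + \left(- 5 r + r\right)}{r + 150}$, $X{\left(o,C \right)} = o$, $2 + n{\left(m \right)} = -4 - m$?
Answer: $\frac{724372344095342}{957300663978789} \approx 0.75668$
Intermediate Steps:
$n{\left(m \right)} = -6 - m$ ($n{\left(m \right)} = -2 - \left(4 + m\right) = -6 - m$)
$c{\left(r \right)} = \frac{-333 - 4 r}{150 + r}$
$\frac{c{\left(X{\left(33,n{\left(5 \right)} \right)} \right)}}{-3241563} + \frac{3663339}{4841323} = \frac{\frac{1}{150 + 33} \left(-333 - 132\right)}{-3241563} + \frac{3663339}{4841323} = \frac{-333 - 132}{183} \left(- \frac{1}{3241563}\right) + 3663339 \cdot \frac{1}{4841323} = \frac{1}{183} \left(-465\right) \left(- \frac{1}{3241563}\right) + \frac{3663339}{4841323} = \left(- \frac{155}{61}\right) \left(- \frac{1}{3241563}\right) + \frac{3663339}{4841323} = \frac{155}{197735343} + \frac{3663339}{4841323} = \frac{724372344095342}{957300663978789}$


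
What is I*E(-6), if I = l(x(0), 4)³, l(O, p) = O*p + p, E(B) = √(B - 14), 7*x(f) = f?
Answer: 128*I*√5 ≈ 286.22*I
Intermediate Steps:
x(f) = f/7
E(B) = √(-14 + B)
l(O, p) = p + O*p
I = 64 (I = (4*(1 + (⅐)*0))³ = (4*(1 + 0))³ = (4*1)³ = 4³ = 64)
I*E(-6) = 64*√(-14 - 6) = 64*√(-20) = 64*(2*I*√5) = 128*I*√5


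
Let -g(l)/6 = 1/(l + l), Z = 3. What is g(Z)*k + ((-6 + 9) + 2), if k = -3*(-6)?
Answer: -13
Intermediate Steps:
g(l) = -3/l (g(l) = -6/(l + l) = -6*1/(2*l) = -3/l)
k = 18
g(Z)*k + ((-6 + 9) + 2) = -3/3*18 + ((-6 + 9) + 2) = -3*⅓*18 + (3 + 2) = -1*18 + 5 = -18 + 5 = -13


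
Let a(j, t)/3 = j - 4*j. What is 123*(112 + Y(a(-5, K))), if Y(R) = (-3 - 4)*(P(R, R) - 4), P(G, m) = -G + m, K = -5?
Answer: 17220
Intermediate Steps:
a(j, t) = -9*j (a(j, t) = 3*(j - 4*j) = 3*(-3*j) = -9*j)
P(G, m) = m - G
Y(R) = 28 (Y(R) = (-3 - 4)*((R - R) - 4) = -7*(0 - 4) = -7*(-4) = 28)
123*(112 + Y(a(-5, K))) = 123*(112 + 28) = 123*140 = 17220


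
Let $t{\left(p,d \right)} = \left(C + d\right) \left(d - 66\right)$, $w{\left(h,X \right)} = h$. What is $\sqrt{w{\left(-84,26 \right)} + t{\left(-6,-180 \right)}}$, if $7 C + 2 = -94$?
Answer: $\frac{2 \sqrt{582729}}{7} \approx 218.1$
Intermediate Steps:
$C = - \frac{96}{7}$ ($C = - \frac{2}{7} + \frac{1}{7} \left(-94\right) = - \frac{2}{7} - \frac{94}{7} = - \frac{96}{7} \approx -13.714$)
$t{\left(p,d \right)} = \left(-66 + d\right) \left(- \frac{96}{7} + d\right)$ ($t{\left(p,d \right)} = \left(- \frac{96}{7} + d\right) \left(d - 66\right) = \left(- \frac{96}{7} + d\right) \left(-66 + d\right) = \left(-66 + d\right) \left(- \frac{96}{7} + d\right)$)
$\sqrt{w{\left(-84,26 \right)} + t{\left(-6,-180 \right)}} = \sqrt{-84 + \left(\frac{6336}{7} + \left(-180\right)^{2} - - \frac{100440}{7}\right)} = \sqrt{-84 + \left(\frac{6336}{7} + 32400 + \frac{100440}{7}\right)} = \sqrt{-84 + \frac{333576}{7}} = \sqrt{\frac{332988}{7}} = \frac{2 \sqrt{582729}}{7}$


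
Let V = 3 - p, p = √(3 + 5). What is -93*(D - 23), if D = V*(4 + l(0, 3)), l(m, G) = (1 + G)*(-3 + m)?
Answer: 4371 - 1488*√2 ≈ 2266.6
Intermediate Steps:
p = 2*√2 (p = √8 = 2*√2 ≈ 2.8284)
V = 3 - 2*√2 ≈ 0.17157
D = -24 + 16*√2 (D = (3 - 2*√2)*(4 + (-3 + 0 - 3*3 + 3*0)) = (3 - 2*√2)*(4 + (-3 + 0 - 9 + 0)) = (3 - 2*√2)*(4 - 12) = (3 - 2*√2)*(-8) = -24 + 16*√2 ≈ -1.3726)
-93*(D - 23) = -93*((-24 + 16*√2) - 23) = -93*(-47 + 16*√2) = 4371 - 1488*√2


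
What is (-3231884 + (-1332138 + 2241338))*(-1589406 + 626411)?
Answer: 2236733078580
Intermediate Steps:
(-3231884 + (-1332138 + 2241338))*(-1589406 + 626411) = (-3231884 + 909200)*(-962995) = -2322684*(-962995) = 2236733078580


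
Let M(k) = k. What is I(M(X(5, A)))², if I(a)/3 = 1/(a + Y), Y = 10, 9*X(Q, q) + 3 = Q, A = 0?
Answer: 729/8464 ≈ 0.086129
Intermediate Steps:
X(Q, q) = -⅓ + Q/9
I(a) = 3/(10 + a) (I(a) = 3/(a + 10) = 3/(10 + a))
I(M(X(5, A)))² = (3/(10 + (-⅓ + (⅑)*5)))² = (3/(10 + (-⅓ + 5/9)))² = (3/(10 + 2/9))² = (3/(92/9))² = (3*(9/92))² = (27/92)² = 729/8464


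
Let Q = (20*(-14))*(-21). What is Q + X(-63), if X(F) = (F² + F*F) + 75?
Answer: 13893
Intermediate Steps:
X(F) = 75 + 2*F² (X(F) = (F² + F²) + 75 = 2*F² + 75 = 75 + 2*F²)
Q = 5880 (Q = -280*(-21) = 5880)
Q + X(-63) = 5880 + (75 + 2*(-63)²) = 5880 + (75 + 2*3969) = 5880 + (75 + 7938) = 5880 + 8013 = 13893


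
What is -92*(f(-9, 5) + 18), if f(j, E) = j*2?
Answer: 0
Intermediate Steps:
f(j, E) = 2*j
-92*(f(-9, 5) + 18) = -92*(2*(-9) + 18) = -92*(-18 + 18) = -92*0 = 0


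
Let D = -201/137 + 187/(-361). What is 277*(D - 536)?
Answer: -7370175564/49457 ≈ -1.4902e+5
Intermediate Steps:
D = -98180/49457 (D = -201*1/137 + 187*(-1/361) = -201/137 - 187/361 = -98180/49457 ≈ -1.9852)
277*(D - 536) = 277*(-98180/49457 - 536) = 277*(-26607132/49457) = -7370175564/49457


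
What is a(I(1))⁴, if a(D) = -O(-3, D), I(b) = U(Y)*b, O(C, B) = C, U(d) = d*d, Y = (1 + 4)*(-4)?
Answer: 81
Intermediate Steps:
Y = -20 (Y = 5*(-4) = -20)
U(d) = d²
I(b) = 400*b (I(b) = (-20)²*b = 400*b)
a(D) = 3 (a(D) = -1*(-3) = 3)
a(I(1))⁴ = 3⁴ = 81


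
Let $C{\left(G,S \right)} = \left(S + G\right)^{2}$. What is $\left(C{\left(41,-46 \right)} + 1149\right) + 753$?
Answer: $1927$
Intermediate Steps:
$C{\left(G,S \right)} = \left(G + S\right)^{2}$
$\left(C{\left(41,-46 \right)} + 1149\right) + 753 = \left(\left(41 - 46\right)^{2} + 1149\right) + 753 = \left(\left(-5\right)^{2} + 1149\right) + 753 = \left(25 + 1149\right) + 753 = 1174 + 753 = 1927$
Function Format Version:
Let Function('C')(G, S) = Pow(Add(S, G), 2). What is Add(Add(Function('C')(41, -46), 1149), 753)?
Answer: 1927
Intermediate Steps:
Function('C')(G, S) = Pow(Add(G, S), 2)
Add(Add(Function('C')(41, -46), 1149), 753) = Add(Add(Pow(Add(41, -46), 2), 1149), 753) = Add(Add(Pow(-5, 2), 1149), 753) = Add(Add(25, 1149), 753) = Add(1174, 753) = 1927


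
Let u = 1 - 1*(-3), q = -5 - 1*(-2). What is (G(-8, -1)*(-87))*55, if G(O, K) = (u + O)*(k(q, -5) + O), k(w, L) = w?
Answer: -210540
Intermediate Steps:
q = -3 (q = -5 + 2 = -3)
u = 4 (u = 1 + 3 = 4)
G(O, K) = (-3 + O)*(4 + O) (G(O, K) = (4 + O)*(-3 + O) = (-3 + O)*(4 + O))
(G(-8, -1)*(-87))*55 = ((-12 - 8 + (-8)²)*(-87))*55 = ((-12 - 8 + 64)*(-87))*55 = (44*(-87))*55 = -3828*55 = -210540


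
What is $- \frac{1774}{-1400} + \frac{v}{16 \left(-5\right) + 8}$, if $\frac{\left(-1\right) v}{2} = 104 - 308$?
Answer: $- \frac{9239}{2100} \approx -4.3995$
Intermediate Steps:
$v = 408$ ($v = - 2 \left(104 - 308\right) = \left(-2\right) \left(-204\right) = 408$)
$- \frac{1774}{-1400} + \frac{v}{16 \left(-5\right) + 8} = - \frac{1774}{-1400} + \frac{408}{16 \left(-5\right) + 8} = \left(-1774\right) \left(- \frac{1}{1400}\right) + \frac{408}{-80 + 8} = \frac{887}{700} + \frac{408}{-72} = \frac{887}{700} + 408 \left(- \frac{1}{72}\right) = \frac{887}{700} - \frac{17}{3} = - \frac{9239}{2100}$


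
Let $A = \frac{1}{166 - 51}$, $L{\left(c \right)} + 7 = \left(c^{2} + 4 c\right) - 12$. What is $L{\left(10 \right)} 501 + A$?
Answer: $\frac{6971416}{115} \approx 60621.0$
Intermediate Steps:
$L{\left(c \right)} = -19 + c^{2} + 4 c$ ($L{\left(c \right)} = -7 - \left(12 - c^{2} - 4 c\right) = -7 + \left(-12 + c^{2} + 4 c\right) = -19 + c^{2} + 4 c$)
$A = \frac{1}{115} \approx 0.0086956$
$L{\left(10 \right)} 501 + A = \left(-19 + 10^{2} + 4 \cdot 10\right) 501 + \frac{1}{115} = \left(-19 + 100 + 40\right) 501 + \frac{1}{115} = 121 \cdot 501 + \frac{1}{115} = 60621 + \frac{1}{115} = \frac{6971416}{115}$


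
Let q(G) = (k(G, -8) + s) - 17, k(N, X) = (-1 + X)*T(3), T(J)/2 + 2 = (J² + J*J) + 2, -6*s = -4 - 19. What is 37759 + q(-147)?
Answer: 224531/6 ≈ 37422.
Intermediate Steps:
s = 23/6 (s = -(-4 - 19)/6 = -⅙*(-23) = 23/6 ≈ 3.8333)
T(J) = 4*J² (T(J) = -4 + 2*((J² + J*J) + 2) = -4 + 2*((J² + J²) + 2) = -4 + 2*(2*J² + 2) = -4 + 2*(2 + 2*J²) = -4 + (4 + 4*J²) = 4*J²)
k(N, X) = -36 + 36*X (k(N, X) = (-1 + X)*(4*3²) = (-1 + X)*(4*9) = (-1 + X)*36 = -36 + 36*X)
q(G) = -2023/6 (q(G) = ((-36 + 36*(-8)) + 23/6) - 17 = ((-36 - 288) + 23/6) - 17 = (-324 + 23/6) - 17 = -1921/6 - 17 = -2023/6)
37759 + q(-147) = 37759 - 2023/6 = 224531/6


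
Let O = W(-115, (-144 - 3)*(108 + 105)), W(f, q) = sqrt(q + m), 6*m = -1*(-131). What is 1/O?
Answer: -I*sqrt(1126410)/187735 ≈ -0.0056533*I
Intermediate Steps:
m = 131/6 (m = (-1*(-131))/6 = (1/6)*131 = 131/6 ≈ 21.833)
W(f, q) = sqrt(131/6 + q) (W(f, q) = sqrt(q + 131/6) = sqrt(131/6 + q))
O = I*sqrt(1126410)/6 (O = sqrt(786 + 36*((-144 - 3)*(108 + 105)))/6 = sqrt(786 + 36*(-147*213))/6 = sqrt(786 + 36*(-31311))/6 = sqrt(786 - 1127196)/6 = sqrt(-1126410)/6 = (I*sqrt(1126410))/6 = I*sqrt(1126410)/6 ≈ 176.89*I)
1/O = 1/(I*sqrt(1126410)/6) = -I*sqrt(1126410)/187735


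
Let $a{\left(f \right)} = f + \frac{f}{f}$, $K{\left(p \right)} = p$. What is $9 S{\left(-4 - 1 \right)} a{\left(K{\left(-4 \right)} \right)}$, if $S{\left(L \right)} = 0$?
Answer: $0$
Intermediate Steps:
$a{\left(f \right)} = 1 + f$ ($a{\left(f \right)} = f + 1 = 1 + f$)
$9 S{\left(-4 - 1 \right)} a{\left(K{\left(-4 \right)} \right)} = 9 \cdot 0 \left(1 - 4\right) = 0 \left(-3\right) = 0$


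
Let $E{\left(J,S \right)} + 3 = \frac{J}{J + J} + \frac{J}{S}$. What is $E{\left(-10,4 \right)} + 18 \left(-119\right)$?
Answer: $-2147$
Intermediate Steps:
$E{\left(J,S \right)} = - \frac{5}{2} + \frac{J}{S}$ ($E{\left(J,S \right)} = -3 + \left(\frac{J}{J + J} + \frac{J}{S}\right) = -3 + \left(\frac{J}{2 J} + \frac{J}{S}\right) = -3 + \left(J \frac{1}{2 J} + \frac{J}{S}\right) = -3 + \left(\frac{1}{2} + \frac{J}{S}\right) = - \frac{5}{2} + \frac{J}{S}$)
$E{\left(-10,4 \right)} + 18 \left(-119\right) = \left(- \frac{5}{2} - \frac{10}{4}\right) + 18 \left(-119\right) = \left(- \frac{5}{2} - \frac{5}{2}\right) - 2142 = -5 - 2142 = -2147$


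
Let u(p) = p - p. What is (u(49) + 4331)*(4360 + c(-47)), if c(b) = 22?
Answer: 18978442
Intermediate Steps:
u(p) = 0
(u(49) + 4331)*(4360 + c(-47)) = (0 + 4331)*(4360 + 22) = 4331*4382 = 18978442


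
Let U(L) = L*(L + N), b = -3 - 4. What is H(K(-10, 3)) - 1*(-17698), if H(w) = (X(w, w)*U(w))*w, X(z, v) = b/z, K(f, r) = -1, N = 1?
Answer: 17698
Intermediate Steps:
b = -7
X(z, v) = -7/z
U(L) = L*(1 + L) (U(L) = L*(L + 1) = L*(1 + L))
H(w) = w*(-7 - 7*w) (H(w) = ((-7/w)*(w*(1 + w)))*w = (-7 - 7*w)*w = w*(-7 - 7*w))
H(K(-10, 3)) - 1*(-17698) = -7*(-1)*(1 - 1) - 1*(-17698) = -7*(-1)*0 + 17698 = 0 + 17698 = 17698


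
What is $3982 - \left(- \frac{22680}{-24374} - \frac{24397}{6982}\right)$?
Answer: $\frac{48435010421}{12155662} \approx 3984.6$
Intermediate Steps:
$3982 - \left(- \frac{22680}{-24374} - \frac{24397}{6982}\right) = 3982 - \left(\left(-22680\right) \left(- \frac{1}{24374}\right) - \frac{24397}{6982}\right) = 3982 - \left(\frac{1620}{1741} - \frac{24397}{6982}\right) = 3982 - - \frac{31164337}{12155662} = 3982 + \frac{31164337}{12155662} = \frac{48435010421}{12155662}$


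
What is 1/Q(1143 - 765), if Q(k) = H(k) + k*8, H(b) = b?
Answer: 1/3402 ≈ 0.00029394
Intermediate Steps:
Q(k) = 9*k (Q(k) = k + k*8 = k + 8*k = 9*k)
1/Q(1143 - 765) = 1/(9*(1143 - 765)) = 1/(9*378) = 1/3402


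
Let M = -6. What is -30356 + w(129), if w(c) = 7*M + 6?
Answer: -30392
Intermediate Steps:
w(c) = -36 (w(c) = 7*(-6) + 6 = -42 + 6 = -36)
-30356 + w(129) = -30356 - 36 = -30392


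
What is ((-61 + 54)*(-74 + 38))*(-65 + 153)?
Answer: 22176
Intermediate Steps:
((-61 + 54)*(-74 + 38))*(-65 + 153) = -7*(-36)*88 = 252*88 = 22176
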